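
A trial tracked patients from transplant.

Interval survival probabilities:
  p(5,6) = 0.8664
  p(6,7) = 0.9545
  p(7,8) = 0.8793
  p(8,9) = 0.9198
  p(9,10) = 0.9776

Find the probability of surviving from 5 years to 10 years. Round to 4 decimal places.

Survival from 5 to 10 is the product of surviving each interval: 0.8664 × 0.9545 × 0.8793 × 0.9198 × 0.9776.
= 0.653862.

0.6539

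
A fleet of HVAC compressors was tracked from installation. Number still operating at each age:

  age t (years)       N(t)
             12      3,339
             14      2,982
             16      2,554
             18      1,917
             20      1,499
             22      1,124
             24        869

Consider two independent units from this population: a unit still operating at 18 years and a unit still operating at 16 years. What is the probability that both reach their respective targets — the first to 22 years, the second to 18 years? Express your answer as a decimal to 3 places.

p₁ = N(22)/N(18) = 1,124/1,917 = 0.586333; p₂ = N(18)/N(16) = 1,917/2,554 = 0.750587.
P(both) = p₁ × p₂ = 0.586333 × 0.750587 = 0.440094.

0.440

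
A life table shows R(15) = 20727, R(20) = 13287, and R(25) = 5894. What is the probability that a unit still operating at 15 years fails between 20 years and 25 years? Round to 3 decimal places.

0.357

This is the probability of reaching 20 but not 25, conditional on being operational at 15: (R(20) − R(25)) / R(15).
= (13287 − 5894) / 20727 = 7393 / 20727 = 0.356685.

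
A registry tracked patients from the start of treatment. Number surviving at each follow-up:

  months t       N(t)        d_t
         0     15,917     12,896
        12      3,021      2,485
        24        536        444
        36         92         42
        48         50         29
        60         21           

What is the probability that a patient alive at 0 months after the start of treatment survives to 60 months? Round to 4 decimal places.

The conditional survival probability is N(60)/N(0) = 21/15,917 = 0.001319.

0.0013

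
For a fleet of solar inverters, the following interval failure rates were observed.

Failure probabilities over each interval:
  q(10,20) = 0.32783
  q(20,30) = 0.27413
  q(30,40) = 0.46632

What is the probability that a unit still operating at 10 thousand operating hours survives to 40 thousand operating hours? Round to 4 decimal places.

0.2604

Chaining the interval survival probabilities: (1 − 0.32783) × (1 − 0.27413) × (1 − 0.46632).
= 0.67217 × 0.72587 × 0.53368 = 0.260387.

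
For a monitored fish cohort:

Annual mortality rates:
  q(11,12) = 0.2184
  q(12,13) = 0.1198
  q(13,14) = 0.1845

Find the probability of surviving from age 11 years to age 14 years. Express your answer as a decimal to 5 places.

Chaining the interval survival probabilities: (1 − 0.2184) × (1 − 0.1198) × (1 − 0.1845).
= 0.7816 × 0.8802 × 0.8155 = 0.561035.

0.56103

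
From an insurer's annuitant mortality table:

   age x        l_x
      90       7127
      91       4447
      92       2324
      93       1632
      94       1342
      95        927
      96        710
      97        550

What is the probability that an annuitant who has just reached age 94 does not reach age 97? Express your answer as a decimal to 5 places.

P(die before 97 | alive at 94) = 1 − l_97/l_94 = 1 − 550/1342 = (792)/1342 = 0.590164.

0.59016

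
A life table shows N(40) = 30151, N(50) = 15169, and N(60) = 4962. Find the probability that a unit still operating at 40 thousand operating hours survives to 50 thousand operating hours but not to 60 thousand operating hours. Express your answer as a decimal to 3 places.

This is the probability of reaching 50 but not 60, conditional on being operational at 40: (N(50) − N(60)) / N(40).
= (15169 − 4962) / 30151 = 10207 / 30151 = 0.338529.

0.339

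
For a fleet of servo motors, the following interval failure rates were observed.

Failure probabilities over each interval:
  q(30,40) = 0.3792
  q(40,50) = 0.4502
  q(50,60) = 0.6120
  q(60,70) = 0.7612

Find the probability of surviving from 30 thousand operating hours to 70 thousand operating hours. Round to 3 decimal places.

0.032

P(survive 30→70) = (1 − 0.3792) × (1 − 0.4502) × (1 − 0.6120) × (1 − 0.7612).
= 0.6208 × 0.5498 × 0.3880 × 0.2388 = 0.031624.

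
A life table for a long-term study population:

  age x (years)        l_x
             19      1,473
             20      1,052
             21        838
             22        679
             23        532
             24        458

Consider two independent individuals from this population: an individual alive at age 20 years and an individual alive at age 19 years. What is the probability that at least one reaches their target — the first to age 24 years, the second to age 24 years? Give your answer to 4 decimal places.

p₁ = l_24/l_20 = 458/1,052 = 0.435361; p₂ = l_24/l_19 = 458/1,473 = 0.310930.
P(at least one) = 1 − (1−p₁)(1−p₂) = 1 − 0.564639 × 0.689070 = 0.610924.

0.6109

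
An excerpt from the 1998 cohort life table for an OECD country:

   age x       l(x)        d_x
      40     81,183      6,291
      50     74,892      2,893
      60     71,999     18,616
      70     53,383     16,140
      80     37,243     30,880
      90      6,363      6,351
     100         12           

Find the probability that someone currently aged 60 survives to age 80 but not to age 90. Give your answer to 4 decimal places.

0.4289

This is the probability of reaching 80 but not 90, conditional on being alive at 60: (l(80) − l(90)) / l(60).
= (37,243 − 6,363) / 71,999 = 30,880 / 71,999 = 0.428895.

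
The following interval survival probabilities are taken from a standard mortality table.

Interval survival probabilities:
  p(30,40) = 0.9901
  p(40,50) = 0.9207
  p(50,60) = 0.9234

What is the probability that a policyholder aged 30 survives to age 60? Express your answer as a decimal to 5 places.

P(survive 30→60) = 0.9901 × 0.9207 × 0.9234.
= 0.841758.

0.84176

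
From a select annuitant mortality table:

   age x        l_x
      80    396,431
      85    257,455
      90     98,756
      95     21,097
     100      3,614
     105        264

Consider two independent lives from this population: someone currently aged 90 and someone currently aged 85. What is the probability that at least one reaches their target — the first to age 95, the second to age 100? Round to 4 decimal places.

p₁ = l_95/l_90 = 21,097/98,756 = 0.213628; p₂ = l_100/l_85 = 3,614/257,455 = 0.014037.
P(at least one) = 1 − (1−p₁)(1−p₂) = 1 − 0.786372 × 0.985963 = 0.224666.

0.2247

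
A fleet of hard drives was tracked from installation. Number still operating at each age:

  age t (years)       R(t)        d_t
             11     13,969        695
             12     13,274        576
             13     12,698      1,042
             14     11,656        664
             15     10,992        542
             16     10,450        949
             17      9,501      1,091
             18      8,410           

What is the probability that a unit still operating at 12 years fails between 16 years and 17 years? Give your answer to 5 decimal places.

This is the probability of reaching 16 but not 17, conditional on being operational at 12: (R(16) − R(17)) / R(12).
= (10,450 − 9,501) / 13,274 = 949 / 13,274 = 0.071493.

0.07149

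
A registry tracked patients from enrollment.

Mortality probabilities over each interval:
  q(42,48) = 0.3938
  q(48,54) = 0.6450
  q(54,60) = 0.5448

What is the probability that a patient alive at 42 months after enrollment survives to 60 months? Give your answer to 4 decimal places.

0.0980

Chaining the interval survival probabilities: (1 − 0.3938) × (1 − 0.6450) × (1 − 0.5448).
= 0.6062 × 0.3550 × 0.4552 = 0.097959.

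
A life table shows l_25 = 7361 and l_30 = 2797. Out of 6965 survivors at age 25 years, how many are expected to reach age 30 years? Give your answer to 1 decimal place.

The relevant probability is 2797/7361 = 0.379976.
Expected number = 6965 × 0.379976 = 2646.5.

2646.5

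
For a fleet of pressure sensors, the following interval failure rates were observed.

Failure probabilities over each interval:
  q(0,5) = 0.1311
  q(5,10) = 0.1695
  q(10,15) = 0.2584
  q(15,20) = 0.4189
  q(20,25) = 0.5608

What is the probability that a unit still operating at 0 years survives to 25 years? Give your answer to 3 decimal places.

0.137

Chaining the interval survival probabilities: (1 − 0.1311) × (1 − 0.1695) × (1 − 0.2584) × (1 − 0.4189) × (1 − 0.5608).
= 0.8689 × 0.8305 × 0.7416 × 0.5811 × 0.4392 = 0.136582.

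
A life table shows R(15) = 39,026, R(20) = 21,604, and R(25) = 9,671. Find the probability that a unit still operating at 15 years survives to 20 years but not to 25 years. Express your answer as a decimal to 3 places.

0.306

This is the probability of reaching 20 but not 25, conditional on being operational at 15: (R(20) − R(25)) / R(15).
= (21,604 − 9,671) / 39,026 = 11,933 / 39,026 = 0.305771.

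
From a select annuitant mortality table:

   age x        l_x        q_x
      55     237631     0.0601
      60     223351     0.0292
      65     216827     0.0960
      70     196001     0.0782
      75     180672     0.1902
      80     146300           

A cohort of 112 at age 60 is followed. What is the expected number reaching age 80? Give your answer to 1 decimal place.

73.4

The relevant probability is 146300/223351 = 0.655023.
Expected number = 112 × 0.655023 = 73.4.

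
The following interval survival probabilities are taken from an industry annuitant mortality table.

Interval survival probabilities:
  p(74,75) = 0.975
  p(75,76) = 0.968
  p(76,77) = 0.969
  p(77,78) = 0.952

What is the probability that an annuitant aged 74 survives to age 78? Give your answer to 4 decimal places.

0.8706

P(survive 74→78) = 0.975 × 0.968 × 0.969 × 0.952.
= 0.870644.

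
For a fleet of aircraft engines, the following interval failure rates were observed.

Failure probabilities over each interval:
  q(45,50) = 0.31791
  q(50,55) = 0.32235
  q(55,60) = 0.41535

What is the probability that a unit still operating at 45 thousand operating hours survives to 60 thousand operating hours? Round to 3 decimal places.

0.270

Chaining the interval survival probabilities: (1 − 0.31791) × (1 − 0.32235) × (1 − 0.41535).
= 0.68209 × 0.67765 × 0.58465 = 0.270236.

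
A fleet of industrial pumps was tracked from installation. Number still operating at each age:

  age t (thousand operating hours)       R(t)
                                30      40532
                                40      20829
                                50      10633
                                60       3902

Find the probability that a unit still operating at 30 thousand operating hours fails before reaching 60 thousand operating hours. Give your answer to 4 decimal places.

0.9037

P(fail before 60 | operational at 30) = 1 − R(60)/R(30) = 1 − 3902/40532 = (36630)/40532 = 0.903730.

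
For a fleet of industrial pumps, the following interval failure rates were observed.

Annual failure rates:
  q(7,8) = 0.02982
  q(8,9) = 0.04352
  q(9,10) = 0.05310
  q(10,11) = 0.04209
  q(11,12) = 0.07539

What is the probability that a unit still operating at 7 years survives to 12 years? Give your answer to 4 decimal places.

Chaining the interval survival probabilities: (1 − 0.02982) × (1 − 0.04352) × (1 − 0.05310) × (1 − 0.04209) × (1 − 0.07539).
= 0.97018 × 0.95648 × 0.94690 × 0.95791 × 0.92461 = 0.778244.

0.7782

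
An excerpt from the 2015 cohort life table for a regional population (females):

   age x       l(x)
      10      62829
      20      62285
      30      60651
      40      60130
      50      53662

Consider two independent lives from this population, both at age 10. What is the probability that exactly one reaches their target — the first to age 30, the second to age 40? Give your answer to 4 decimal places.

p₁ = l(30)/l(10) = 60651/62829 = 0.965334; p₂ = l(40)/l(10) = 60130/62829 = 0.957042.
P(exactly one) = p₁(1−p₂) + (1−p₁)p₂ = 0.041469 + 0.033177 = 0.074646.

0.0746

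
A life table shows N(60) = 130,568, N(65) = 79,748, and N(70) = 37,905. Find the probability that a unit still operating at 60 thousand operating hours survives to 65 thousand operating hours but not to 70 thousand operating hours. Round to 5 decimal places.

This is the probability of reaching 65 but not 70, conditional on being operational at 60: (N(65) − N(70)) / N(60).
= (79,748 − 37,905) / 130,568 = 41,843 / 130,568 = 0.320469.

0.32047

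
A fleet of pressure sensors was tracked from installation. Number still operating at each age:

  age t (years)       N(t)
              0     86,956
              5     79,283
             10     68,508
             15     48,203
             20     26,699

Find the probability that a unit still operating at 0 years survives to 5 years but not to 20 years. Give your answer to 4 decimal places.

0.6047

This is the probability of reaching 5 but not 20, conditional on being operational at 0: (N(5) − N(20)) / N(0).
= (79,283 − 26,699) / 86,956 = 52,584 / 86,956 = 0.604720.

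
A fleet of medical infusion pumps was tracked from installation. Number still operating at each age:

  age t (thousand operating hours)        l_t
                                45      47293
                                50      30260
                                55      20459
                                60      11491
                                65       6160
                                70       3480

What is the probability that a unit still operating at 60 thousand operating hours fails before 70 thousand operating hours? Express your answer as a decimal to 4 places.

P(fail before 70 | operational at 60) = 1 − l_70/l_60 = 1 − 3480/11491 = (8011)/11491 = 0.697154.

0.6972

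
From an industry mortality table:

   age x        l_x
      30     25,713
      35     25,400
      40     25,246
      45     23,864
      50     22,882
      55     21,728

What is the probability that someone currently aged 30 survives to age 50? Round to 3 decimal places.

We want 20p30 = l_50/l_30.
The conditional survival probability is l_50/l_30 = 22,882/25,713 = 0.889900.

0.890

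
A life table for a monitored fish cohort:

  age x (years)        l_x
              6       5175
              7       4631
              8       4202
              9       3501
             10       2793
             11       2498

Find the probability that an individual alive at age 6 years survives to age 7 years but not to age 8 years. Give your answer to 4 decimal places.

This is the probability of reaching 7 but not 8, conditional on being alive at 6: (l_7 − l_8) / l_6.
= (4631 − 4202) / 5175 = 429 / 5175 = 0.082899.

0.0829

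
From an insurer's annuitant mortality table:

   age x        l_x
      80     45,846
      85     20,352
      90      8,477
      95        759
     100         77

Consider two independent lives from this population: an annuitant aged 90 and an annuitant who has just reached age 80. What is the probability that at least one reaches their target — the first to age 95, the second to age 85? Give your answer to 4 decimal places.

0.4937

p₁ = l_95/l_90 = 759/8,477 = 0.089536; p₂ = l_85/l_80 = 20,352/45,846 = 0.443921.
P(at least one) = 1 − (1−p₁)(1−p₂) = 1 − 0.910464 × 0.556079 = 0.493710.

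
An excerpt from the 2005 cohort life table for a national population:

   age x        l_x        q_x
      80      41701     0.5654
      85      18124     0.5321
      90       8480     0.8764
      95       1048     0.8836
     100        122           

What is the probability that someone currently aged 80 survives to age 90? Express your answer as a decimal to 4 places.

0.2034

The conditional survival probability is l_90/l_80 = 8480/41701 = 0.203352.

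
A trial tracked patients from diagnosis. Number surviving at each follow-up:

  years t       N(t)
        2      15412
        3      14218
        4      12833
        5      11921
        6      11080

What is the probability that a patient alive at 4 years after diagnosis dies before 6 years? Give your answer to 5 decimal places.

0.13660

P(die before 6 | alive at 4) = 1 − N(6)/N(4) = 1 − 11080/12833 = (1753)/12833 = 0.136601.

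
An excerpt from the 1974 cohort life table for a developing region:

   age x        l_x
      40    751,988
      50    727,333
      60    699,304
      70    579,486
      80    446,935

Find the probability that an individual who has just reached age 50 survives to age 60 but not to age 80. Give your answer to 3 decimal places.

This is the probability of reaching 60 but not 80, conditional on being alive at 50: (l_60 − l_80) / l_50.
= (699,304 − 446,935) / 727,333 = 252,369 / 727,333 = 0.346979.

0.347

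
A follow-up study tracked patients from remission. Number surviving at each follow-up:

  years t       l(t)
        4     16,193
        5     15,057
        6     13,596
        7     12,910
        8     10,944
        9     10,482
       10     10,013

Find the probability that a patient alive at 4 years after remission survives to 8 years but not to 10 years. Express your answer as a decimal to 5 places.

This is the probability of reaching 8 but not 10, conditional on being alive at 4: (l(8) − l(10)) / l(4).
= (10,944 − 10,013) / 16,193 = 931 / 16,193 = 0.057494.

0.05749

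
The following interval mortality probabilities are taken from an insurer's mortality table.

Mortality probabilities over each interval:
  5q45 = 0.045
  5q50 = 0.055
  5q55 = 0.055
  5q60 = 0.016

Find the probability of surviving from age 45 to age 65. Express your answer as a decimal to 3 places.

Chaining the interval survival probabilities: (1 − 0.045) × (1 − 0.055) × (1 − 0.055) × (1 − 0.016).
= 0.955 × 0.945 × 0.945 × 0.984 = 0.839193.

0.839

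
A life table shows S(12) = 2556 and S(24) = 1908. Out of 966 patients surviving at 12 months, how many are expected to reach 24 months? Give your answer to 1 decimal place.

The relevant probability is 1908/2556 = 0.746479.
Expected number = 966 × 0.746479 = 721.1.

721.1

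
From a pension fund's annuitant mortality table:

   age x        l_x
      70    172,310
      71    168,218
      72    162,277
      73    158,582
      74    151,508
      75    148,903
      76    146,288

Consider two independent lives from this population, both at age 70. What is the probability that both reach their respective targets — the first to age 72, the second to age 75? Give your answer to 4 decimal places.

0.8138

p₁ = l_72/l_70 = 162,277/172,310 = 0.941774; p₂ = l_75/l_70 = 148,903/172,310 = 0.864158.
P(both) = p₁ × p₂ = 0.941774 × 0.864158 = 0.813842.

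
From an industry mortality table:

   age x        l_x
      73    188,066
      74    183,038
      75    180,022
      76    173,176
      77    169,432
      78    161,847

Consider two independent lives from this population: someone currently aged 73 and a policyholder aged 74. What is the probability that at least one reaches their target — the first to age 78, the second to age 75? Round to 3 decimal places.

p₁ = l_78/l_73 = 161,847/188,066 = 0.860586; p₂ = l_75/l_74 = 180,022/183,038 = 0.983523.
P(at least one) = 1 − (1−p₁)(1−p₂) = 1 − 0.139414 × 0.016477 = 0.997703.

0.998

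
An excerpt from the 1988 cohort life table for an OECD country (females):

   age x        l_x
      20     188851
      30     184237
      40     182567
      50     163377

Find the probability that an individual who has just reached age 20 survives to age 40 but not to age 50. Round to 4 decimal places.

We want 20|10q20 = (l_40 − l_50)/l_20.
This is the probability of reaching 40 but not 50, conditional on being alive at 20: (l_40 − l_50) / l_20.
= (182567 − 163377) / 188851 = 19190 / 188851 = 0.101615.

0.1016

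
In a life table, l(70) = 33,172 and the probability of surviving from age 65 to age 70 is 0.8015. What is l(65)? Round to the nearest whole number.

l(65) = l(70) / p = 33,172 / 0.8015 = 41387.

41387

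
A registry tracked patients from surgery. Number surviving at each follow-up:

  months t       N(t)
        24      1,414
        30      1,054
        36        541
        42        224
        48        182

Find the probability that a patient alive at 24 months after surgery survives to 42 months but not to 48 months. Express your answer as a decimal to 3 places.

This is the probability of reaching 42 but not 48, conditional on being alive at 24: (N(42) − N(48)) / N(24).
= (224 − 182) / 1,414 = 42 / 1,414 = 0.029703.

0.030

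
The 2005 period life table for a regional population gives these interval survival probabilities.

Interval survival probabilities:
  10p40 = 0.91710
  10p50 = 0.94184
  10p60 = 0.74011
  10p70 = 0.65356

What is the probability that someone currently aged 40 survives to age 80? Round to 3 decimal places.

Survival from 40 to 80 is the product of surviving each interval: 0.91710 × 0.94184 × 0.74011 × 0.65356.
= 0.417807.

0.418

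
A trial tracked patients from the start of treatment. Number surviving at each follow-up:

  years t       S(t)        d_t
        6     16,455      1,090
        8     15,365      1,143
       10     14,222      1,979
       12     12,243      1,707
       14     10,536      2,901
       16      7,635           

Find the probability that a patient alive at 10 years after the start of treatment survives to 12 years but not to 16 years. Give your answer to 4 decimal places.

0.3240

This is the probability of reaching 12 but not 16, conditional on being alive at 10: (S(12) − S(16)) / S(10).
= (12,243 − 7,635) / 14,222 = 4,608 / 14,222 = 0.324005.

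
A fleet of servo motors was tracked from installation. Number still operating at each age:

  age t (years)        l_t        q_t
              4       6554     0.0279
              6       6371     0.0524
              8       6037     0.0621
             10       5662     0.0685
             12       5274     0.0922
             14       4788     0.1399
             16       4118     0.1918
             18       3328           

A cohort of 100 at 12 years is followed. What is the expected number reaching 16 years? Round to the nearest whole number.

78

The relevant probability is 4118/5274 = 0.780812.
Expected number = 100 × 0.780812 = 78.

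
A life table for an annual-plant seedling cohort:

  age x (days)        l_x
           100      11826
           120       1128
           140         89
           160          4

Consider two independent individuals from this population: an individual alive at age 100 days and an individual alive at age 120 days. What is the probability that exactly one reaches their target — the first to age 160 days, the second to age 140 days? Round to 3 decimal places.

0.079

p₁ = l_160/l_100 = 4/11826 = 0.000338; p₂ = l_140/l_120 = 89/1128 = 0.078901.
P(exactly one) = p₁(1−p₂) + (1−p₁)p₂ = 0.000311 + 0.078874 = 0.079186.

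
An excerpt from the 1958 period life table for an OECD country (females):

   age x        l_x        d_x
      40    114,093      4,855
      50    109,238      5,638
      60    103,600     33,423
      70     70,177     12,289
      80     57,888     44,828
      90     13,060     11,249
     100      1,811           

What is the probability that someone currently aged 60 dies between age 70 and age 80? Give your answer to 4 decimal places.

0.1186

We want 10|10q60 = (l_70 − l_80)/l_60.
This is the probability of reaching 70 but not 80, conditional on being alive at 60: (l_70 − l_80) / l_60.
= (70,177 − 57,888) / 103,600 = 12,289 / 103,600 = 0.118620.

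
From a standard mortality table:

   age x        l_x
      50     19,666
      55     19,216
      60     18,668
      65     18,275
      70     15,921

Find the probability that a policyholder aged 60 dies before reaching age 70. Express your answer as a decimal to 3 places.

P(die before 70 | alive at 60) = 1 − l_70/l_60 = 1 − 15,921/18,668 = (2,747)/18,668 = 0.147150.

0.147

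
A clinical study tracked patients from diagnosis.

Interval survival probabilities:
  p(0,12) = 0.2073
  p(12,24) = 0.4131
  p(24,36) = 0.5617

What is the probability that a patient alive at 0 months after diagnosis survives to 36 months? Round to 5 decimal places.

0.04810

Chaining the interval survival probabilities: 0.2073 × 0.4131 × 0.5617.
= 0.048102.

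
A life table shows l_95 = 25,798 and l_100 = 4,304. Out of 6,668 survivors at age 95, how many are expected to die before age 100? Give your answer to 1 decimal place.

5555.5

The relevant probability is 1 − 4,304/25,798 = 0.833165.
Expected number = 6,668 × 0.833165 = 5555.5.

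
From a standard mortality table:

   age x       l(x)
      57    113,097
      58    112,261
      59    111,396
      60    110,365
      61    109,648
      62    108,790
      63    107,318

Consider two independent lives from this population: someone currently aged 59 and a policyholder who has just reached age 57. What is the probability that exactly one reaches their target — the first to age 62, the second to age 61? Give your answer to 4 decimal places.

p₁ = l(62)/l(59) = 108,790/111,396 = 0.976606; p₂ = l(61)/l(57) = 109,648/113,097 = 0.969504.
P(exactly one) = p₁(1−p₂) + (1−p₁)p₂ = 0.029783 + 0.022681 = 0.052463.

0.0525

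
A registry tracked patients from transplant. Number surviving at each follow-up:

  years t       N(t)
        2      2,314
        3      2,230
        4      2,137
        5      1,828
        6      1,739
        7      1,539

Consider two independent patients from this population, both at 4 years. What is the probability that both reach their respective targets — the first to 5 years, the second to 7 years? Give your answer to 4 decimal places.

p₁ = N(5)/N(4) = 1,828/2,137 = 0.855405; p₂ = N(7)/N(4) = 1,539/2,137 = 0.720168.
P(both) = p₁ × p₂ = 0.855405 × 0.720168 = 0.616035.

0.6160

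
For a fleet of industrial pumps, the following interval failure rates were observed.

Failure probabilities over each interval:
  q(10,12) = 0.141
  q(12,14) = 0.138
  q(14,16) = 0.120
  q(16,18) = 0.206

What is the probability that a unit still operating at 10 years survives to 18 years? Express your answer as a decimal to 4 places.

0.5174

The overall survival probability is (1 − 0.141) × (1 − 0.138) × (1 − 0.120) × (1 − 0.206).
= 0.859 × 0.862 × 0.880 × 0.794 = 0.517373.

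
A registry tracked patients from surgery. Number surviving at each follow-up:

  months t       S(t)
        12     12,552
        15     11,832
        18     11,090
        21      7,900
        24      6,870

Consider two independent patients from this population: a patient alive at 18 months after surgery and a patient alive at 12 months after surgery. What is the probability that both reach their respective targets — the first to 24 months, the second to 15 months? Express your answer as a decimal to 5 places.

p₁ = S(24)/S(18) = 6,870/11,090 = 0.619477; p₂ = S(15)/S(12) = 11,832/12,552 = 0.942639.
P(both) = p₁ × p₂ = 0.619477 × 0.942639 = 0.583943.

0.58394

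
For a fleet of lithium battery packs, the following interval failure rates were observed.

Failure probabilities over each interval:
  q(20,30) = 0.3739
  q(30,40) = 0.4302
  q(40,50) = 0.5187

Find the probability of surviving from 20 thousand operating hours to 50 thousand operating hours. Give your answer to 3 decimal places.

0.172

Survival from 20 to 50 is the product of surviving each interval: (1 − 0.3739) × (1 − 0.4302) × (1 − 0.5187).
= 0.6261 × 0.5698 × 0.4813 = 0.171705.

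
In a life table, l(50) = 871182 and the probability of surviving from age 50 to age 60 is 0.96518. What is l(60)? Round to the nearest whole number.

840847

l(60) = l(50) × p = 871182 × 0.96518 = 840847.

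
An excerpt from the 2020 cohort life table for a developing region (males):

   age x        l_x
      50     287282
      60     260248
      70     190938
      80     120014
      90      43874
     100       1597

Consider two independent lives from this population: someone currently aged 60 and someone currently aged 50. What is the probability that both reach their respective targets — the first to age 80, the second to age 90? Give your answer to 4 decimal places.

0.0704

p₁ = l_80/l_60 = 120014/260248 = 0.461152; p₂ = l_90/l_50 = 43874/287282 = 0.152721.
P(both) = p₁ × p₂ = 0.461152 × 0.152721 = 0.070428.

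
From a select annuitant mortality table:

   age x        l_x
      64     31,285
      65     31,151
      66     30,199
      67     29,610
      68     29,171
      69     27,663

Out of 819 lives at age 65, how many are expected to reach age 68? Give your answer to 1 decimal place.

766.9

The relevant probability is 29,171/31,151 = 0.936439.
Expected number = 819 × 0.936439 = 766.9.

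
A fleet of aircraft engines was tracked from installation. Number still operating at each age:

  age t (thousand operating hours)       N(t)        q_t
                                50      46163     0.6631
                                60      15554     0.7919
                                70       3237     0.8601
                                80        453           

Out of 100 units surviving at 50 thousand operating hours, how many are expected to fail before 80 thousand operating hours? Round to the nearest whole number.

The relevant probability is 1 − 453/46163 = 0.990187.
Expected number = 100 × 0.990187 = 99.

99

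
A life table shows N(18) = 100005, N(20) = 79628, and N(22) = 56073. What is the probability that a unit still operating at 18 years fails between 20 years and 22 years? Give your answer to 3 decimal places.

0.236

This is the probability of reaching 20 but not 22, conditional on being operational at 18: (N(20) − N(22)) / N(18).
= (79628 − 56073) / 100005 = 23555 / 100005 = 0.235538.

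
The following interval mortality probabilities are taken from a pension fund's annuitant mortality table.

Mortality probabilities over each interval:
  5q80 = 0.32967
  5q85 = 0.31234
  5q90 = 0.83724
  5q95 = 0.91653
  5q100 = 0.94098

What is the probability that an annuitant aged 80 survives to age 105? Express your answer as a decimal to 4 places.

25p80 = (1 − 0.32967) × (1 − 0.31234) × (1 − 0.83724) × (1 − 0.91653) × (1 − 0.94098).
= 0.67033 × 0.68766 × 0.16276 × 0.08347 × 0.05902 = 0.000370.

0.0004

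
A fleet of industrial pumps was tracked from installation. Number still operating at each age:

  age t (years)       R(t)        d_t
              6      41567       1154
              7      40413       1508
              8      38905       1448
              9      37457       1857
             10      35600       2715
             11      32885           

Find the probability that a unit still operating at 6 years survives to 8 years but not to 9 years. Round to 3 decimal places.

This is the probability of reaching 8 but not 9, conditional on being operational at 6: (R(8) − R(9)) / R(6).
= (38905 − 37457) / 41567 = 1448 / 41567 = 0.034835.

0.035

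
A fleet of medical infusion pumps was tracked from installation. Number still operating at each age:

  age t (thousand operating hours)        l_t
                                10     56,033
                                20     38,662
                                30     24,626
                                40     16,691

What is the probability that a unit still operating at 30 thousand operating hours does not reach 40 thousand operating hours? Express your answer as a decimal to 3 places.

0.322

P(fail before 40 | operational at 30) = 1 − l_40/l_30 = 1 − 16,691/24,626 = (7,935)/24,626 = 0.322220.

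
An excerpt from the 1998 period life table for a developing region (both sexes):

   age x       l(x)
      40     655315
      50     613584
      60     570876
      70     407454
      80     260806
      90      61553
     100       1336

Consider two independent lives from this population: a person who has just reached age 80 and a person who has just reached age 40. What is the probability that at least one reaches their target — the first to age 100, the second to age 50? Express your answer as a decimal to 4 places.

0.9366

p₁ = l(100)/l(80) = 1336/260806 = 0.005123; p₂ = l(50)/l(40) = 613584/655315 = 0.936319.
P(at least one) = 1 − (1−p₁)(1−p₂) = 1 − 0.994877 × 0.063681 = 0.936645.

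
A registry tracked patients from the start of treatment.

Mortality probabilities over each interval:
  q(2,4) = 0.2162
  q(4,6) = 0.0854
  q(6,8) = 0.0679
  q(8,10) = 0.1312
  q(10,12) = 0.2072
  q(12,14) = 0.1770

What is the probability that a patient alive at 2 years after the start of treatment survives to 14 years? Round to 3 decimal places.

0.379

The overall survival probability is (1 − 0.2162) × (1 − 0.0854) × (1 − 0.0679) × (1 − 0.1312) × (1 − 0.2072) × (1 − 0.1770).
= 0.7838 × 0.9146 × 0.9321 × 0.8688 × 0.7928 × 0.8230 = 0.378776.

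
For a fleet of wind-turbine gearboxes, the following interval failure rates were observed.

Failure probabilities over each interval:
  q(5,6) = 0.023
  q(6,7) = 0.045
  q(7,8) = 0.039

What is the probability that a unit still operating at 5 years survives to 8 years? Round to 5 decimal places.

Survival from 5 to 8 is the product of surviving each interval: (1 − 0.023) × (1 − 0.045) × (1 − 0.039).
= 0.977 × 0.955 × 0.961 = 0.896647.

0.89665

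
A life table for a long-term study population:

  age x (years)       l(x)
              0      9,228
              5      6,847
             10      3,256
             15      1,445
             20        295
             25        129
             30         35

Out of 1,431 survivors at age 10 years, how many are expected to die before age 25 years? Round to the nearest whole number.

The relevant probability is 1 − 129/3,256 = 0.960381.
Expected number = 1,431 × 0.960381 = 1374.

1374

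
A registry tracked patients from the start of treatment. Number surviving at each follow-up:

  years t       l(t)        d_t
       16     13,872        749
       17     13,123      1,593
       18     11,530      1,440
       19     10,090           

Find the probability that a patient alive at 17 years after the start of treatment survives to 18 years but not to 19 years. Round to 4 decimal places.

0.1097

This is the probability of reaching 18 but not 19, conditional on being alive at 17: (l(18) − l(19)) / l(17).
= (11,530 − 10,090) / 13,123 = 1,440 / 13,123 = 0.109731.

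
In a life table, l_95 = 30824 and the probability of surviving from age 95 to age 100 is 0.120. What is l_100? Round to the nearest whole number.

3699

l_100 = l_95 × p = 30824 × 0.120 = 3699.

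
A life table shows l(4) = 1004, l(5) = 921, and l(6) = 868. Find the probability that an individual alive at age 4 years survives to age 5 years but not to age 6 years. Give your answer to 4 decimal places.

0.0528

This is the probability of reaching 5 but not 6, conditional on being alive at 4: (l(5) − l(6)) / l(4).
= (921 − 868) / 1004 = 53 / 1004 = 0.052789.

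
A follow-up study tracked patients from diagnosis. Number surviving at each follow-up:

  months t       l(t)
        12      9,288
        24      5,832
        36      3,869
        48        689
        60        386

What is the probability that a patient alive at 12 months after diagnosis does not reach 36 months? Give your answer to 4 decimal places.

P(die before 36 | alive at 12) = 1 − l(36)/l(12) = 1 − 3,869/9,288 = (5,419)/9,288 = 0.583441.

0.5834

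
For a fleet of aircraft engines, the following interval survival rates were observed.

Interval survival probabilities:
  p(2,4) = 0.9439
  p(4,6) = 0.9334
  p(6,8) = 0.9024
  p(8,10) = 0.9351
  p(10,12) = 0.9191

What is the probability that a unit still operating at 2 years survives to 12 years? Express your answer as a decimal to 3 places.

P(survive 2→12) = 0.9439 × 0.9334 × 0.9024 × 0.9351 × 0.9191.
= 0.683304.

0.683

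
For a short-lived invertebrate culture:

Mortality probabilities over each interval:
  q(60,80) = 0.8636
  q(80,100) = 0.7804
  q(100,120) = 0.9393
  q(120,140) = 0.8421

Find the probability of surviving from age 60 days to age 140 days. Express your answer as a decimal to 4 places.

0.0003

Chaining the interval survival probabilities: (1 − 0.8636) × (1 − 0.7804) × (1 − 0.9393) × (1 − 0.8421).
= 0.1364 × 0.2196 × 0.0607 × 0.1579 = 0.000287.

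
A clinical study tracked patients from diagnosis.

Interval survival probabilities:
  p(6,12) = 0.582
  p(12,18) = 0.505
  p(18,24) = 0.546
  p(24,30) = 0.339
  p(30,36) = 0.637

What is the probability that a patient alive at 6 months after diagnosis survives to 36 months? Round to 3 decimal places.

0.035

P(survive 6→36) = 0.582 × 0.505 × 0.546 × 0.339 × 0.637.
= 0.034653.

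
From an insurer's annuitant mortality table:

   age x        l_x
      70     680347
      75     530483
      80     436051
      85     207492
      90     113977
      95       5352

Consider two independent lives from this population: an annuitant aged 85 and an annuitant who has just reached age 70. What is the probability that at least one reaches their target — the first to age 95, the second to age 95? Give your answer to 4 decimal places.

p₁ = l_95/l_85 = 5352/207492 = 0.025794; p₂ = l_95/l_70 = 5352/680347 = 0.007867.
P(at least one) = 1 − (1−p₁)(1−p₂) = 1 − 0.974206 × 0.992133 = 0.033458.

0.0335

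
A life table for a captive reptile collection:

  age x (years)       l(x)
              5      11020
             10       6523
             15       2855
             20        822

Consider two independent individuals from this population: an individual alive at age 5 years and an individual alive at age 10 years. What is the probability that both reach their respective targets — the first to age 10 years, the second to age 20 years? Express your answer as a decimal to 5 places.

p₁ = l(10)/l(5) = 6523/11020 = 0.591924; p₂ = l(20)/l(10) = 822/6523 = 0.126016.
P(both) = p₁ × p₂ = 0.591924 × 0.126016 = 0.074592.

0.07459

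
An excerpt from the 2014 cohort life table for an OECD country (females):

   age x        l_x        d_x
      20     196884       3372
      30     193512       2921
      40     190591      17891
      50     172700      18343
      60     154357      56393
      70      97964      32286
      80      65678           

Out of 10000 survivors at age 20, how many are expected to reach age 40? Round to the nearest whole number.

The relevant probability is 190591/196884 = 0.968037.
Expected number = 10000 × 0.968037 = 9680.

9680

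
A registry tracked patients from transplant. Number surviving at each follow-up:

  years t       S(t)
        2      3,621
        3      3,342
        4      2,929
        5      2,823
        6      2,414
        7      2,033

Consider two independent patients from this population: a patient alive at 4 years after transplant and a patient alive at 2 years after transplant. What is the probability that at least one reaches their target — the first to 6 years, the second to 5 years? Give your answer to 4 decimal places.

p₁ = S(6)/S(4) = 2,414/2,929 = 0.824172; p₂ = S(5)/S(2) = 2,823/3,621 = 0.779619.
P(at least one) = 1 − (1−p₁)(1−p₂) = 1 − 0.175828 × 0.220381 = 0.961251.

0.9613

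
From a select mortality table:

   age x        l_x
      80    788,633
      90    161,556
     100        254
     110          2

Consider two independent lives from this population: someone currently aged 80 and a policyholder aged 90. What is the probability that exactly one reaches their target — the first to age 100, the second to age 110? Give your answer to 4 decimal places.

p₁ = l_100/l_80 = 254/788,633 = 0.000322; p₂ = l_110/l_90 = 2/161,556 = 0.000012.
P(exactly one) = p₁(1−p₂) + (1−p₁)p₂ = 0.000322 + 0.000012 = 0.000334.

0.0003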